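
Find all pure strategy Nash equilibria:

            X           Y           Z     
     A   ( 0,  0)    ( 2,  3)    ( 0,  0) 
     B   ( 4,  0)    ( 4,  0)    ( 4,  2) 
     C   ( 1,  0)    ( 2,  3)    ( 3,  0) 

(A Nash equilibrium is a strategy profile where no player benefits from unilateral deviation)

Nash equilibrium: (B, Z)

Work:
Best responses:
  P1 vs X: payoffs [0, 4, 1] → best response B (payoff 4)
  P1 vs Y: payoffs [2, 4, 2] → best response B (payoff 4)
  P1 vs Z: payoffs [0, 4, 3] → best response B (payoff 4)
  P2 vs A: payoffs [0, 3, 0] → best response Y (payoff 3)
  P2 vs B: payoffs [0, 0, 2] → best response Z (payoff 2)
  P2 vs C: payoffs [0, 3, 0] → best response Y (payoff 3)
Mutual best responses: (B,Z) → Nash equilibria.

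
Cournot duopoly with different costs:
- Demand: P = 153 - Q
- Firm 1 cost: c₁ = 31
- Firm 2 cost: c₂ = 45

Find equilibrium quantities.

q₁* = 45.33, q₂* = 31.33

Work:
Reaction: q₁ = (153 - 31 - q₂)/2
Reaction: q₂ = (153 - 45 - q₁)/2
Solve simultaneously:
q₁* = (153 - 2×31 + 45)/3 = 45.33
q₂* = (153 - 2×45 + 31)/3 = 31.33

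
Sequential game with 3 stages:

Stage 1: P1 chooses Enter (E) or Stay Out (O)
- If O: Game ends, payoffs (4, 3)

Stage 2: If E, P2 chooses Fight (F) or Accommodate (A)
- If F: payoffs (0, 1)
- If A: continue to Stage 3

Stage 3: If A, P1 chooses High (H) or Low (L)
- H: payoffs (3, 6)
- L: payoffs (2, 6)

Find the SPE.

SPE: (O, A, H); Outcome (4, 3)

Work:
Stage 3: P1 chooses H (3 vs 2)
Stage 2: P2: F->1, A->6 (anticipating H). Choose A
Stage 1: P1: O->4, E->3 (anticipating A, H). Choose O
SPE path: O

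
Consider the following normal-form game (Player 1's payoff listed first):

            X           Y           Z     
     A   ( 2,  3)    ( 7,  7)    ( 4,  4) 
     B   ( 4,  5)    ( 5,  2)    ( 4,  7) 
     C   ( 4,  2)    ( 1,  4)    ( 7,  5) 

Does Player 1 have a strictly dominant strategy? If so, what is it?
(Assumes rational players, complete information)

No strictly dominant strategy exists for Player 1

Work:
A strategy strictly dominates another if it gives a strictly higher payoff against every opponent action. Compare each pair of P1's strategies column-by-column:
  A vs B: [2 vs 4, 7 vs 5, 4 vs 4] → A does not strictly dominate B (column X: 2 ≤ 4)
  A vs C: [2 vs 4, 7 vs 1, 4 vs 7] → A does not strictly dominate C (column X: 2 ≤ 4)
  B vs A: [4 vs 2, 5 vs 7, 4 vs 4] → B does not strictly dominate A (column Y: 5 ≤ 7)
  B vs C: [4 vs 4, 5 vs 1, 4 vs 7] → B does not strictly dominate C (column X: 4 ≤ 4)
  C vs A: [4 vs 2, 1 vs 7, 7 vs 4] → C does not strictly dominate A (column Y: 1 ≤ 7)
  C vs B: [4 vs 4, 1 vs 5, 7 vs 4] → C does not strictly dominate B (column X: 4 ≤ 4)
No single strategy strictly dominates all others → no strictly dominant strategy.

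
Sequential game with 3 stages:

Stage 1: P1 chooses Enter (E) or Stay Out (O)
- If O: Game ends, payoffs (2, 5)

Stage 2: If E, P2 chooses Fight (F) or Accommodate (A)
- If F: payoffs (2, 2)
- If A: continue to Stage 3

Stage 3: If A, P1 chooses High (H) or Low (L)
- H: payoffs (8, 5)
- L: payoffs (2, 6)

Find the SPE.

SPE: (E, A, H); Outcome (8, 5)

Work:
Stage 3: P1 chooses H (8 vs 2)
Stage 2: P2: F->2, A->5 (anticipating H). Choose A
Stage 1: P1: O->2, E->8 (anticipating A, H). Choose E
SPE path: E -> A -> H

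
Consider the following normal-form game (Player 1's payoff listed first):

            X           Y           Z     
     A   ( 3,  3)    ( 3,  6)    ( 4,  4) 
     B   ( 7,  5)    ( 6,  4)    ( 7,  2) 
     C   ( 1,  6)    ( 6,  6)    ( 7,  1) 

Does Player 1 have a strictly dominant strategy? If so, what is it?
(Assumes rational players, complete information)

No strictly dominant strategy exists for Player 1

Work:
A strategy strictly dominates another if it gives a strictly higher payoff against every opponent action. Compare each pair of P1's strategies column-by-column:
  A vs B: [3 vs 7, 3 vs 6, 4 vs 7] → A does not strictly dominate B (column X: 3 ≤ 7)
  A vs C: [3 vs 1, 3 vs 6, 4 vs 7] → A does not strictly dominate C (column Y: 3 ≤ 6)
  B vs A: [7 vs 3, 6 vs 3, 7 vs 4] → B strictly dominates A
  B vs C: [7 vs 1, 6 vs 6, 7 vs 7] → B does not strictly dominate C (column Y: 6 ≤ 6)
  C vs A: [1 vs 3, 6 vs 3, 7 vs 4] → C does not strictly dominate A (column X: 1 ≤ 3)
  C vs B: [1 vs 7, 6 vs 6, 7 vs 7] → C does not strictly dominate B (column X: 1 ≤ 7)
No single strategy strictly dominates all others → no strictly dominant strategy.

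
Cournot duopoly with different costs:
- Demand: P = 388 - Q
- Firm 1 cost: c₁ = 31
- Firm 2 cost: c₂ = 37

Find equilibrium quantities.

q₁* = 121.0, q₂* = 115.0

Work:
Reaction: q₁ = (388 - 31 - q₂)/2
Reaction: q₂ = (388 - 37 - q₁)/2
Solve simultaneously:
q₁* = (388 - 2×31 + 37)/3 = 121.0
q₂* = (388 - 2×37 + 31)/3 = 115.0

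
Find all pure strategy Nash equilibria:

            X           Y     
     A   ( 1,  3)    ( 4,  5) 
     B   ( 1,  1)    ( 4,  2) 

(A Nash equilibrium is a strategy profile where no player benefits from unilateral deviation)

Nash equilibrium: (A, Y), (B, Y)

Work:
Best responses:
  P1 vs X: payoffs [1, 1] → best response A/B (payoff 1)
  P1 vs Y: payoffs [4, 4] → best response A/B (payoff 4)
  P2 vs A: payoffs [3, 5] → best response Y (payoff 5)
  P2 vs B: payoffs [1, 2] → best response Y (payoff 2)
Mutual best responses: (A,Y), (B,Y) → Nash equilibria.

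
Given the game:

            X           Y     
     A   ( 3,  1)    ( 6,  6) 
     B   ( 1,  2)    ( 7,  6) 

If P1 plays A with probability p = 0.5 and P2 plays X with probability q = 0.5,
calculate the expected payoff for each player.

E[P1] = 4.25, E[P2] = 3.75

Work:
E[P1] = p·q·π₁(A,X) + p·(1-q)·π₁(A,Y) + (1-p)·q·π₁(B,X) + (1-p)·(1-q)·π₁(B,Y)
= 0.5·0.5·3 + 0.5·0.5·6 + 0.5·0.5·1 + 0.5·0.5·7
= 4.25

E[P2] = 3.75 (similar calculation)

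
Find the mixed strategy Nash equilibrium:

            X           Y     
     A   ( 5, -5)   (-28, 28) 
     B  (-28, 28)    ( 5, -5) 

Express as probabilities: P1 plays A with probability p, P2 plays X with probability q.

p = 0.5, q = 0.5

Work:
Find probabilities that make opponent indifferent:
P2 chooses q to make P1 indifferent between A and B
P1 chooses p to make P2 indifferent between X and Y
Mixed NE: P1 plays (A: 0.5, B: 0.5), P2 plays (X: 0.5, Y: 0.5)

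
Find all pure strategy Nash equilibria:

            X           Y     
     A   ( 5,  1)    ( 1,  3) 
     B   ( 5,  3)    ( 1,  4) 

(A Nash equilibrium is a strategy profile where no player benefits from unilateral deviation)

Nash equilibrium: (A, Y), (B, Y)

Work:
Best responses:
  P1 vs X: payoffs [5, 5] → best response A/B (payoff 5)
  P1 vs Y: payoffs [1, 1] → best response A/B (payoff 1)
  P2 vs A: payoffs [1, 3] → best response Y (payoff 3)
  P2 vs B: payoffs [3, 4] → best response Y (payoff 4)
Mutual best responses: (A,Y), (B,Y) → Nash equilibria.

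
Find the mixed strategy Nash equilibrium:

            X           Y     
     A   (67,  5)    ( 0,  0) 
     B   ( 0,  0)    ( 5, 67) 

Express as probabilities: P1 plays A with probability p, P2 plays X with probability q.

p = 0.9306, q = 0.0694

Work:
Find probabilities that make opponent indifferent:
P2 chooses q to make P1 indifferent between A and B
P1 chooses p to make P2 indifferent between X and Y
Mixed NE: P1 plays (A: 0.9306, B: 0.0694), P2 plays (X: 0.0694, Y: 0.9306)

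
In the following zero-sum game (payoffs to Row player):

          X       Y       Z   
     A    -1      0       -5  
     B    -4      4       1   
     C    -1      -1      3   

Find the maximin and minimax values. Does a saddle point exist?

Maximin = -1, Minimax = -1, Saddle: True

Work:
Row minimums: [-5, -4, -1] → maximin = -1
Column maximums: [-1, 4, 3] → minimax = -1
Saddle point exists! Game value = -1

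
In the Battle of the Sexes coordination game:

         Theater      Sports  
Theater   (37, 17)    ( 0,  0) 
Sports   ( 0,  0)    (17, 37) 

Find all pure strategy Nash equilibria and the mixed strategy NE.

Pure NE: (Theater, Theater) and (Sports, Sports); Mixed NE: p = 0.6852, q = 0.3148

Work:
Check pure NE:
(Theater, Theater): (37, 17) - no unilateral deviation beneficial
(Sports, Sports): (17, 37) - no unilateral deviation beneficial
Mixed NE: P1 plays Theater with p = 0.6852, P2 plays Theater with q = 0.3148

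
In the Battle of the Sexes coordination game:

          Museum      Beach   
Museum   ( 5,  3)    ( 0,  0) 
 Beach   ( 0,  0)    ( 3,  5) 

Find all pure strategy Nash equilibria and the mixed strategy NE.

Pure NE: (Museum, Museum) and (Beach, Beach); Mixed NE: p = 0.625, q = 0.375

Work:
Check pure NE:
(Museum, Museum): (5, 3) - no unilateral deviation beneficial
(Beach, Beach): (3, 5) - no unilateral deviation beneficial
Mixed NE: P1 plays Museum with p = 0.625, P2 plays Museum with q = 0.375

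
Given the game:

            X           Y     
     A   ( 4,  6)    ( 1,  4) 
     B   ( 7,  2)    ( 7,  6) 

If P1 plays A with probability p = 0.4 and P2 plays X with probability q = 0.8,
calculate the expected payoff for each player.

E[P1] = 5.56, E[P2] = 3.92

Work:
E[P1] = p·q·π₁(A,X) + p·(1-q)·π₁(A,Y) + (1-p)·q·π₁(B,X) + (1-p)·(1-q)·π₁(B,Y)
= 0.4·0.8·4 + 0.4·0.2·1 + 0.6·0.8·7 + 0.6·0.2·7
= 5.56

E[P2] = 3.92 (similar calculation)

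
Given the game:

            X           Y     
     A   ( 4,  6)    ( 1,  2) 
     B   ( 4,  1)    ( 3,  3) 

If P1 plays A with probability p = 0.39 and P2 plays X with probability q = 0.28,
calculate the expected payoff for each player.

E[P1] = 2.7184, E[P2] = 2.7052

Work:
E[P1] = p·q·π₁(A,X) + p·(1-q)·π₁(A,Y) + (1-p)·q·π₁(B,X) + (1-p)·(1-q)·π₁(B,Y)
= 0.39·0.28·4 + 0.39·0.72·1 + 0.61·0.28·4 + 0.61·0.72·3
= 2.7184

E[P2] = 2.7052 (similar calculation)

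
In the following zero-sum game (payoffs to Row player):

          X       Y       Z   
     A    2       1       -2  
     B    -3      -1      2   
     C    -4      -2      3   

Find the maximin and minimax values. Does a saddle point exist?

Maximin = -2, Minimax = 1, Saddle: False

Work:
Row minimums: [-2, -3, -4] → maximin = -2
Column maximums: [2, 1, 3] → minimax = 1
No saddle point (maximin ≠ minimax). Mixed strategy needed.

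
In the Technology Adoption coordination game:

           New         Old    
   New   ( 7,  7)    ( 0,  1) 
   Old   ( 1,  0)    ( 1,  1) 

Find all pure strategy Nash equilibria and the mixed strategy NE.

Pure NE: (New, New) and (Old, Old); Mixed NE: p = 0.1429, q = 0.1429

Work:
Check pure NE:
(New, New): (7, 7) - no unilateral deviation beneficial
(Old, Old): (1, 1) - no unilateral deviation beneficial
Mixed NE: P1 plays New with p = 0.1429, P2 plays New with q = 0.1429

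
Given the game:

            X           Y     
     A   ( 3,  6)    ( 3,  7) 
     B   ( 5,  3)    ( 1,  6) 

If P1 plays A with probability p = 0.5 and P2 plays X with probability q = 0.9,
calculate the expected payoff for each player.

E[P1] = 3.8, E[P2] = 4.7

Work:
E[P1] = p·q·π₁(A,X) + p·(1-q)·π₁(A,Y) + (1-p)·q·π₁(B,X) + (1-p)·(1-q)·π₁(B,Y)
= 0.5·0.9·3 + 0.5·0.1·3 + 0.5·0.9·5 + 0.5·0.1·1
= 3.8

E[P2] = 4.7 (similar calculation)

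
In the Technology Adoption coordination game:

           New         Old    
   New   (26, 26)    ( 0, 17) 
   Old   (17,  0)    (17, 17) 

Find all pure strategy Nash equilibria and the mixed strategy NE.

Pure NE: (New, New) and (Old, Old); Mixed NE: p = 0.6538, q = 0.6538

Work:
Check pure NE:
(New, New): (26, 26) - no unilateral deviation beneficial
(Old, Old): (17, 17) - no unilateral deviation beneficial
Mixed NE: P1 plays New with p = 0.6538, P2 plays New with q = 0.6538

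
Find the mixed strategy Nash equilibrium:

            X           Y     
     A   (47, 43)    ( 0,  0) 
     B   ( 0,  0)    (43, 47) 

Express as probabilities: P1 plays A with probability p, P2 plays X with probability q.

p = 0.5222, q = 0.4778

Work:
Find probabilities that make opponent indifferent:
P2 chooses q to make P1 indifferent between A and B
P1 chooses p to make P2 indifferent between X and Y
Mixed NE: P1 plays (A: 0.5222, B: 0.4778), P2 plays (X: 0.4778, Y: 0.5222)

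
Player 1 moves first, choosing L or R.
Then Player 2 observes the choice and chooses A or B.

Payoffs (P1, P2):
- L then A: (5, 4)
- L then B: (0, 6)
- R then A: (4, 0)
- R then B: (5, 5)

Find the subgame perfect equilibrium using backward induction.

P1 plays R, P2 plays B after L and B after R; Payoff (5, 5)

Work:
Backward induction:
After L: P2 chooses B → P1 gets 0
After R: P2 chooses B → P1 gets 5
P1 chooses R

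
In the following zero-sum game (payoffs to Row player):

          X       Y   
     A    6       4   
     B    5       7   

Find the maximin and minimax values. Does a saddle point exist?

Maximin = 5, Minimax = 6, Saddle: False

Work:
Row minimums: [4, 5] → maximin = 5
Column maximums: [6, 7] → minimax = 6
No saddle point (maximin ≠ minimax). Mixed strategy needed.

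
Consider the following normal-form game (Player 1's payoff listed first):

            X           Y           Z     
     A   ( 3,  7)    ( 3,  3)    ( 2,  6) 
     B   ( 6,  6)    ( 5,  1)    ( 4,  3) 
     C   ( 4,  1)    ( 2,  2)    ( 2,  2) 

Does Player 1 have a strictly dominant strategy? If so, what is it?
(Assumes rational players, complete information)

Yes, Player 1's strictly dominant strategy is B

Work:
A strategy strictly dominates another if it gives a strictly higher payoff against every opponent action. Compare each pair of P1's strategies column-by-column:
  A vs B: [3 vs 6, 3 vs 5, 2 vs 4] → A does not strictly dominate B (column X: 3 ≤ 6)
  A vs C: [3 vs 4, 3 vs 2, 2 vs 2] → A does not strictly dominate C (column X: 3 ≤ 4)
  B vs A: [6 vs 3, 5 vs 3, 4 vs 2] → B strictly dominates A
  B vs C: [6 vs 4, 5 vs 2, 4 vs 2] → B strictly dominates C
  C vs A: [4 vs 3, 2 vs 3, 2 vs 2] → C does not strictly dominate A (column Y: 2 ≤ 3)
  C vs B: [4 vs 6, 2 vs 5, 2 vs 4] → C does not strictly dominate B (column X: 4 ≤ 6)
B strictly dominates every other strategy → strictly dominant.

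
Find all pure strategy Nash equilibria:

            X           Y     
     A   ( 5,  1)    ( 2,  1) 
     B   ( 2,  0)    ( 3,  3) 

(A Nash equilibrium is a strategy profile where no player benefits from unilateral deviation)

Nash equilibrium: (A, X), (B, Y)

Work:
Best responses:
  P1 vs X: payoffs [5, 2] → best response A (payoff 5)
  P1 vs Y: payoffs [2, 3] → best response B (payoff 3)
  P2 vs A: payoffs [1, 1] → best response X/Y (payoff 1)
  P2 vs B: payoffs [0, 3] → best response Y (payoff 3)
Mutual best responses: (A,X), (B,Y) → Nash equilibria.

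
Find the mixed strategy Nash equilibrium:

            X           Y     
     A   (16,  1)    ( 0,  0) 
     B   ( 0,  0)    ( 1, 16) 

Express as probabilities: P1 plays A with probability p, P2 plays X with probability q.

p = 0.9412, q = 0.0588

Work:
Find probabilities that make opponent indifferent:
P2 chooses q to make P1 indifferent between A and B
P1 chooses p to make P2 indifferent between X and Y
Mixed NE: P1 plays (A: 0.9412, B: 0.0588), P2 plays (X: 0.0588, Y: 0.9412)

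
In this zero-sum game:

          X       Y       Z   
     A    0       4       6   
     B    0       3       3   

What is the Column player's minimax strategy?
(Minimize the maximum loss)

Column should play X, value = 0

Work:
Column player minimizes Row's maximum payoff:
Column X: max payoff to Row = 0
Column Y: max payoff to Row = 4
Column Z: max payoff to Row = 6
Minimum is 0, achieved by column X.
Minimax strategy: X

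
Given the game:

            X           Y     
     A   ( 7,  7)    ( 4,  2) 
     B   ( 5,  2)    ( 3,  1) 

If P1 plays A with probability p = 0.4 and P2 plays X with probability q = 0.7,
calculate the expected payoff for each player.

E[P1] = 5.08, E[P2] = 3.22

Work:
E[P1] = p·q·π₁(A,X) + p·(1-q)·π₁(A,Y) + (1-p)·q·π₁(B,X) + (1-p)·(1-q)·π₁(B,Y)
= 0.4·0.7·7 + 0.4·0.3·4 + 0.6·0.7·5 + 0.6·0.3·3
= 5.08

E[P2] = 3.22 (similar calculation)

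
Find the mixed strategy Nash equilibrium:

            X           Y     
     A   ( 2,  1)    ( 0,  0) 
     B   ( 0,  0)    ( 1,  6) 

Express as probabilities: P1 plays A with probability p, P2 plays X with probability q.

p = 0.8571, q = 0.3333

Work:
Find probabilities that make opponent indifferent:
P2 chooses q to make P1 indifferent between A and B
P1 chooses p to make P2 indifferent between X and Y
Mixed NE: P1 plays (A: 0.8571, B: 0.1429), P2 plays (X: 0.3333, Y: 0.6667)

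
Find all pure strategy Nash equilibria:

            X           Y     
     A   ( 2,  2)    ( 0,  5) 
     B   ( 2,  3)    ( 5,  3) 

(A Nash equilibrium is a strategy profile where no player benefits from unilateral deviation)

Nash equilibrium: (B, X), (B, Y)

Work:
Best responses:
  P1 vs X: payoffs [2, 2] → best response A/B (payoff 2)
  P1 vs Y: payoffs [0, 5] → best response B (payoff 5)
  P2 vs A: payoffs [2, 5] → best response Y (payoff 5)
  P2 vs B: payoffs [3, 3] → best response X/Y (payoff 3)
Mutual best responses: (B,X), (B,Y) → Nash equilibria.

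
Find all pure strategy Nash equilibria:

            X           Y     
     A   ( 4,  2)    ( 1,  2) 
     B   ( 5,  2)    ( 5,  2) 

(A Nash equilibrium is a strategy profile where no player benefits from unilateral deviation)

Nash equilibrium: (B, X), (B, Y)

Work:
Best responses:
  P1 vs X: payoffs [4, 5] → best response B (payoff 5)
  P1 vs Y: payoffs [1, 5] → best response B (payoff 5)
  P2 vs A: payoffs [2, 2] → best response X/Y (payoff 2)
  P2 vs B: payoffs [2, 2] → best response X/Y (payoff 2)
Mutual best responses: (B,X), (B,Y) → Nash equilibria.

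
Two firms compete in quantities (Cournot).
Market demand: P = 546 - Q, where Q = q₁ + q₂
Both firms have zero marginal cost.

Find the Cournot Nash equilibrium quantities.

q₁* = q₂* = 182.0; P* = 182.0

Work:
Profit: π_i = P·q_i = (a - q_i - q_j)·q_i
FOC: ∂π_i/∂q_i = a - 2q_i - q_j = 0
Reaction function: q_i = (546 - q_j)/2
Symmetry: q* = 546/3 = 182.0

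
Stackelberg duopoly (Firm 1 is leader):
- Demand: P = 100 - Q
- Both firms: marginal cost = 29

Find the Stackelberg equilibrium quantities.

q₁* (leader) = 35.5, q₂* (follower) = 17.75

Work:
Follower's reaction: q₂ = (a - c - q₁)/2
Leader substitutes: π₁ = q₁·(a - q₁ - (a-c-q₁)/2 - c)
FOC: q₁* = (100 - 29)/2 = 35.50
Then: q₂* = (100 - 29 - 35.5)/2 = 17.75
Leader has first-mover advantage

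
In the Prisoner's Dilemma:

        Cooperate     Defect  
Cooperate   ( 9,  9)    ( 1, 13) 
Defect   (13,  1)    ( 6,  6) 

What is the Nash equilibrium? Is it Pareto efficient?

(Defect, Defect) is NE; not Pareto efficient

Work:
Defect dominates Cooperate for both players:
If P2 cooperates: Defect (13) > Cooperate (9)
If P2 defects: Defect (6) > Cooperate (1)
NE: (Defect, Defect) with payoff (6, 6)
But (Cooperate, Cooperate) = (9, 9) Pareto dominates (6, 6)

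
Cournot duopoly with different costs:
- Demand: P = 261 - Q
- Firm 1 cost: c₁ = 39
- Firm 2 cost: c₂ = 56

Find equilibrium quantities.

q₁* = 79.67, q₂* = 62.67

Work:
Reaction: q₁ = (261 - 39 - q₂)/2
Reaction: q₂ = (261 - 56 - q₁)/2
Solve simultaneously:
q₁* = (261 - 2×39 + 56)/3 = 79.67
q₂* = (261 - 2×56 + 39)/3 = 62.67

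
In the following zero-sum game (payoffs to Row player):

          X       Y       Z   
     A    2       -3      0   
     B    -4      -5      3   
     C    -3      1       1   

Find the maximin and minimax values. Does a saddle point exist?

Maximin = -3, Minimax = 1, Saddle: False

Work:
Row minimums: [-3, -5, -3] → maximin = -3
Column maximums: [2, 1, 3] → minimax = 1
No saddle point (maximin ≠ minimax). Mixed strategy needed.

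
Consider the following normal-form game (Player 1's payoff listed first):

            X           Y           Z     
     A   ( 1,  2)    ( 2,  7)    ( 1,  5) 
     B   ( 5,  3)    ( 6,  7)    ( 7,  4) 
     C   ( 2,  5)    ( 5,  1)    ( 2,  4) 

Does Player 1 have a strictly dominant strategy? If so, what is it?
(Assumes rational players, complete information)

Yes, Player 1's strictly dominant strategy is B

Work:
A strategy strictly dominates another if it gives a strictly higher payoff against every opponent action. Compare each pair of P1's strategies column-by-column:
  A vs B: [1 vs 5, 2 vs 6, 1 vs 7] → A does not strictly dominate B (column X: 1 ≤ 5)
  A vs C: [1 vs 2, 2 vs 5, 1 vs 2] → A does not strictly dominate C (column X: 1 ≤ 2)
  B vs A: [5 vs 1, 6 vs 2, 7 vs 1] → B strictly dominates A
  B vs C: [5 vs 2, 6 vs 5, 7 vs 2] → B strictly dominates C
  C vs A: [2 vs 1, 5 vs 2, 2 vs 1] → C strictly dominates A
  C vs B: [2 vs 5, 5 vs 6, 2 vs 7] → C does not strictly dominate B (column X: 2 ≤ 5)
B strictly dominates every other strategy → strictly dominant.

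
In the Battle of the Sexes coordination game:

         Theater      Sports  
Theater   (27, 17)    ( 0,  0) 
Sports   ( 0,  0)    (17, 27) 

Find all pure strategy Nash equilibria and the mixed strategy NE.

Pure NE: (Theater, Theater) and (Sports, Sports); Mixed NE: p = 0.6136, q = 0.3864

Work:
Check pure NE:
(Theater, Theater): (27, 17) - no unilateral deviation beneficial
(Sports, Sports): (17, 27) - no unilateral deviation beneficial
Mixed NE: P1 plays Theater with p = 0.6136, P2 plays Theater with q = 0.3864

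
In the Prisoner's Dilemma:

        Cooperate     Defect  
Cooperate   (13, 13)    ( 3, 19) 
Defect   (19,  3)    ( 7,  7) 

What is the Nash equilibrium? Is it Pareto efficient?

(Defect, Defect) is NE; not Pareto efficient

Work:
Defect dominates Cooperate for both players:
If P2 cooperates: Defect (19) > Cooperate (13)
If P2 defects: Defect (7) > Cooperate (3)
NE: (Defect, Defect) with payoff (7, 7)
But (Cooperate, Cooperate) = (13, 13) Pareto dominates (7, 7)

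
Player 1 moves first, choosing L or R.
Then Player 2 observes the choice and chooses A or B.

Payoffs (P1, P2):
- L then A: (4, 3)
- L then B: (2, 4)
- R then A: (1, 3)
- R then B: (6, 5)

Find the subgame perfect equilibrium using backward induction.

P1 plays R, P2 plays B after L and B after R; Payoff (6, 5)

Work:
Backward induction:
After L: P2 chooses B → P1 gets 2
After R: P2 chooses B → P1 gets 6
P1 chooses R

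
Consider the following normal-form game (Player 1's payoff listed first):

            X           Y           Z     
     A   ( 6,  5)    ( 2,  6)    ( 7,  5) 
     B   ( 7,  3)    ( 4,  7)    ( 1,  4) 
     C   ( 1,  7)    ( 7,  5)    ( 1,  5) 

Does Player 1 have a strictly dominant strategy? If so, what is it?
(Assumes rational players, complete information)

No strictly dominant strategy exists for Player 1

Work:
A strategy strictly dominates another if it gives a strictly higher payoff against every opponent action. Compare each pair of P1's strategies column-by-column:
  A vs B: [6 vs 7, 2 vs 4, 7 vs 1] → A does not strictly dominate B (column X: 6 ≤ 7)
  A vs C: [6 vs 1, 2 vs 7, 7 vs 1] → A does not strictly dominate C (column Y: 2 ≤ 7)
  B vs A: [7 vs 6, 4 vs 2, 1 vs 7] → B does not strictly dominate A (column Z: 1 ≤ 7)
  B vs C: [7 vs 1, 4 vs 7, 1 vs 1] → B does not strictly dominate C (column Y: 4 ≤ 7)
  C vs A: [1 vs 6, 7 vs 2, 1 vs 7] → C does not strictly dominate A (column X: 1 ≤ 6)
  C vs B: [1 vs 7, 7 vs 4, 1 vs 1] → C does not strictly dominate B (column X: 1 ≤ 7)
No single strategy strictly dominates all others → no strictly dominant strategy.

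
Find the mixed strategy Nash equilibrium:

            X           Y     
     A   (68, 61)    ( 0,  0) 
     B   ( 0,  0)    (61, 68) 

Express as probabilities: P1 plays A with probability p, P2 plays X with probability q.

p = 0.5271, q = 0.4729

Work:
Find probabilities that make opponent indifferent:
P2 chooses q to make P1 indifferent between A and B
P1 chooses p to make P2 indifferent between X and Y
Mixed NE: P1 plays (A: 0.5271, B: 0.4729), P2 plays (X: 0.4729, Y: 0.5271)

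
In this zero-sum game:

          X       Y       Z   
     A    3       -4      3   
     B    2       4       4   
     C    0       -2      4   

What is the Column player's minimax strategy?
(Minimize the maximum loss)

Column should play X, value = 3

Work:
Column player minimizes Row's maximum payoff:
Column X: max payoff to Row = 3
Column Y: max payoff to Row = 4
Column Z: max payoff to Row = 4
Minimum is 3, achieved by column X.
Minimax strategy: X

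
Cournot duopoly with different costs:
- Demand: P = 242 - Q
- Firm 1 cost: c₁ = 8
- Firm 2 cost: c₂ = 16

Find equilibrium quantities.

q₁* = 80.67, q₂* = 72.67

Work:
Reaction: q₁ = (242 - 8 - q₂)/2
Reaction: q₂ = (242 - 16 - q₁)/2
Solve simultaneously:
q₁* = (242 - 2×8 + 16)/3 = 80.67
q₂* = (242 - 2×16 + 8)/3 = 72.67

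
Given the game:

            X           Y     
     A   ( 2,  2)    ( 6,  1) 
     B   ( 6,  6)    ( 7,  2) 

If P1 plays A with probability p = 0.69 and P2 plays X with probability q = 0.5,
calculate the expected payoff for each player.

E[P1] = 4.775, E[P2] = 2.275

Work:
E[P1] = p·q·π₁(A,X) + p·(1-q)·π₁(A,Y) + (1-p)·q·π₁(B,X) + (1-p)·(1-q)·π₁(B,Y)
= 0.69·0.5·2 + 0.69·0.5·6 + 0.31·0.5·6 + 0.31·0.5·7
= 4.775

E[P2] = 2.275 (similar calculation)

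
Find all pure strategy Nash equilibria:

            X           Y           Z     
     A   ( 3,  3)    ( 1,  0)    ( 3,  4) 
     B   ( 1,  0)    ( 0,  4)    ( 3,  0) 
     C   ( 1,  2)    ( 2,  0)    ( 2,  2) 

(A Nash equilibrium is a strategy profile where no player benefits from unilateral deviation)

Nash equilibrium: (A, Z)

Work:
Best responses:
  P1 vs X: payoffs [3, 1, 1] → best response A (payoff 3)
  P1 vs Y: payoffs [1, 0, 2] → best response C (payoff 2)
  P1 vs Z: payoffs [3, 3, 2] → best response A/B (payoff 3)
  P2 vs A: payoffs [3, 0, 4] → best response Z (payoff 4)
  P2 vs B: payoffs [0, 4, 0] → best response Y (payoff 4)
  P2 vs C: payoffs [2, 0, 2] → best response X/Z (payoff 2)
Mutual best responses: (A,Z) → Nash equilibria.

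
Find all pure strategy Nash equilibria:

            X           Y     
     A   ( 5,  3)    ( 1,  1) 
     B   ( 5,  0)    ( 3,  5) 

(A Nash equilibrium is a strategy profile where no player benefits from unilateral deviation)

Nash equilibrium: (A, X), (B, Y)

Work:
Best responses:
  P1 vs X: payoffs [5, 5] → best response A/B (payoff 5)
  P1 vs Y: payoffs [1, 3] → best response B (payoff 3)
  P2 vs A: payoffs [3, 1] → best response X (payoff 3)
  P2 vs B: payoffs [0, 5] → best response Y (payoff 5)
Mutual best responses: (A,X), (B,Y) → Nash equilibria.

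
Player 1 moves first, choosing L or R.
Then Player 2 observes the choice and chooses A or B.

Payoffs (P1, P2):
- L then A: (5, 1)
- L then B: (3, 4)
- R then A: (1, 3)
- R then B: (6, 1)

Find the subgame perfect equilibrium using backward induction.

P1 plays L, P2 plays B after L and A after R; Payoff (3, 4)

Work:
Backward induction:
After L: P2 chooses B → P1 gets 3
After R: P2 chooses A → P1 gets 1
P1 chooses L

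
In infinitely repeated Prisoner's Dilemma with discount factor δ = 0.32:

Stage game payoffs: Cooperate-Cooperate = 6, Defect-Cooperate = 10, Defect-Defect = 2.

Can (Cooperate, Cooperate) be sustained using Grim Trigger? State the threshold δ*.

δ* = 0.5; since δ = 0.32 < 0.5, cooperation cannot be sustained

Work:
For Grim Trigger:
Cooperate forever: 6/(1-δ)
Defect then punished: 10 + 2·δ/(1-δ)
Need: 6/(1-δ) ≥ 10 + 2·δ/(1-δ)
Solving: δ ≥ (T-R)/(T-P) = (10-6)/(10-2) = 0.5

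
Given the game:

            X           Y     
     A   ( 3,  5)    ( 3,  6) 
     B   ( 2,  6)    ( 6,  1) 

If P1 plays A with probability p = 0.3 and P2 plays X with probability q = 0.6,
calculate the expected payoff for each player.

E[P1] = 3.42, E[P2] = 4.42

Work:
E[P1] = p·q·π₁(A,X) + p·(1-q)·π₁(A,Y) + (1-p)·q·π₁(B,X) + (1-p)·(1-q)·π₁(B,Y)
= 0.3·0.6·3 + 0.3·0.4·3 + 0.7·0.6·2 + 0.7·0.4·6
= 3.42

E[P2] = 4.42 (similar calculation)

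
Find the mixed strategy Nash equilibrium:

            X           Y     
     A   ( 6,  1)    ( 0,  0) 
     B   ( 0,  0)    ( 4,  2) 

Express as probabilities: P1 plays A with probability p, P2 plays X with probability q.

p = 0.6667, q = 0.4

Work:
Find probabilities that make opponent indifferent:
P2 chooses q to make P1 indifferent between A and B
P1 chooses p to make P2 indifferent between X and Y
Mixed NE: P1 plays (A: 0.6667, B: 0.3333), P2 plays (X: 0.4, Y: 0.6)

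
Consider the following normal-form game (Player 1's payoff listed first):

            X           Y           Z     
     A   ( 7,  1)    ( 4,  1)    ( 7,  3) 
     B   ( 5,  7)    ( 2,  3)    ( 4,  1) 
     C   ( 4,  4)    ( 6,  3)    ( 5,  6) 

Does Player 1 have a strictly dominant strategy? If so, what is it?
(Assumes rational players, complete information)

No strictly dominant strategy exists for Player 1

Work:
A strategy strictly dominates another if it gives a strictly higher payoff against every opponent action. Compare each pair of P1's strategies column-by-column:
  A vs B: [7 vs 5, 4 vs 2, 7 vs 4] → A strictly dominates B
  A vs C: [7 vs 4, 4 vs 6, 7 vs 5] → A does not strictly dominate C (column Y: 4 ≤ 6)
  B vs A: [5 vs 7, 2 vs 4, 4 vs 7] → B does not strictly dominate A (column X: 5 ≤ 7)
  B vs C: [5 vs 4, 2 vs 6, 4 vs 5] → B does not strictly dominate C (column Y: 2 ≤ 6)
  C vs A: [4 vs 7, 6 vs 4, 5 vs 7] → C does not strictly dominate A (column X: 4 ≤ 7)
  C vs B: [4 vs 5, 6 vs 2, 5 vs 4] → C does not strictly dominate B (column X: 4 ≤ 5)
No single strategy strictly dominates all others → no strictly dominant strategy.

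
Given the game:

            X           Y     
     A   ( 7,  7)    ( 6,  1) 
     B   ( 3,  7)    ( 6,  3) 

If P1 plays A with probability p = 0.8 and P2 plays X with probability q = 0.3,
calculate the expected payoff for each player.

E[P1] = 6.06, E[P2] = 3.08

Work:
E[P1] = p·q·π₁(A,X) + p·(1-q)·π₁(A,Y) + (1-p)·q·π₁(B,X) + (1-p)·(1-q)·π₁(B,Y)
= 0.8·0.3·7 + 0.8·0.7·6 + 0.2·0.3·3 + 0.2·0.7·6
= 6.06

E[P2] = 3.08 (similar calculation)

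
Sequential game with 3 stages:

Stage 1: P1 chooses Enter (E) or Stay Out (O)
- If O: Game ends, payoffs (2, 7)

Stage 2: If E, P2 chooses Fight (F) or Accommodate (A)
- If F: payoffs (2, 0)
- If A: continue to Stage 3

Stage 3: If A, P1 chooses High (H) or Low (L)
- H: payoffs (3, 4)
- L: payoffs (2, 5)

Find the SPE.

SPE: (E, A, H); Outcome (3, 4)

Work:
Stage 3: P1 chooses H (3 vs 2)
Stage 2: P2: F->0, A->4 (anticipating H). Choose A
Stage 1: P1: O->2, E->3 (anticipating A, H). Choose E
SPE path: E -> A -> H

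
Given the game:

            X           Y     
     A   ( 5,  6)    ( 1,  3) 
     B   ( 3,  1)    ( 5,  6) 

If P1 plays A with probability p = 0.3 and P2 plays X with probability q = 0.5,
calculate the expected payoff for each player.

E[P1] = 3.7, E[P2] = 3.8

Work:
E[P1] = p·q·π₁(A,X) + p·(1-q)·π₁(A,Y) + (1-p)·q·π₁(B,X) + (1-p)·(1-q)·π₁(B,Y)
= 0.3·0.5·5 + 0.3·0.5·1 + 0.7·0.5·3 + 0.7·0.5·5
= 3.7

E[P2] = 3.8 (similar calculation)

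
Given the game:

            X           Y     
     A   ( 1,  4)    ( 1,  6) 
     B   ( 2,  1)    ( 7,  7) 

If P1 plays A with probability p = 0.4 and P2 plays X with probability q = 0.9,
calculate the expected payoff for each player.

E[P1] = 1.9, E[P2] = 2.64

Work:
E[P1] = p·q·π₁(A,X) + p·(1-q)·π₁(A,Y) + (1-p)·q·π₁(B,X) + (1-p)·(1-q)·π₁(B,Y)
= 0.4·0.9·1 + 0.4·0.1·1 + 0.6·0.9·2 + 0.6·0.1·7
= 1.9

E[P2] = 2.64 (similar calculation)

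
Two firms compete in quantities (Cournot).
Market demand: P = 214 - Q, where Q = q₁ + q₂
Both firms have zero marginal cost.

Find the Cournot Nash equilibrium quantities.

q₁* = q₂* = 71.33; P* = 71.33

Work:
Profit: π_i = P·q_i = (a - q_i - q_j)·q_i
FOC: ∂π_i/∂q_i = a - 2q_i - q_j = 0
Reaction function: q_i = (214 - q_j)/2
Symmetry: q* = 214/3 = 71.33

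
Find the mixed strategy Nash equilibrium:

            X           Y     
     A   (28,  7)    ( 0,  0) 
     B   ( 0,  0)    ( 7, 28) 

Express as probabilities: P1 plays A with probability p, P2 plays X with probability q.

p = 0.8, q = 0.2

Work:
Find probabilities that make opponent indifferent:
P2 chooses q to make P1 indifferent between A and B
P1 chooses p to make P2 indifferent between X and Y
Mixed NE: P1 plays (A: 0.8, B: 0.2), P2 plays (X: 0.2, Y: 0.8)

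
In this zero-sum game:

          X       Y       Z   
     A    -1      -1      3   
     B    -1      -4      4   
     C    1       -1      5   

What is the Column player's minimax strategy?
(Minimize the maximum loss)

Column should play Y, value = -1

Work:
Column player minimizes Row's maximum payoff:
Column X: max payoff to Row = 1
Column Y: max payoff to Row = -1
Column Z: max payoff to Row = 5
Minimum is -1, achieved by column Y.
Minimax strategy: Y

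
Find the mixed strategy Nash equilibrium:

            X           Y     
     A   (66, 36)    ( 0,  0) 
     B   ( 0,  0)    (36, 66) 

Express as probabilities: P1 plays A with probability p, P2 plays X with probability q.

p = 0.6471, q = 0.3529

Work:
Find probabilities that make opponent indifferent:
P2 chooses q to make P1 indifferent between A and B
P1 chooses p to make P2 indifferent between X and Y
Mixed NE: P1 plays (A: 0.6471, B: 0.3529), P2 plays (X: 0.3529, Y: 0.6471)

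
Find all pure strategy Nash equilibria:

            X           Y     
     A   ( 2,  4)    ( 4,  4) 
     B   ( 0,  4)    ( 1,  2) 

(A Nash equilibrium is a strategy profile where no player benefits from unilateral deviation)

Nash equilibrium: (A, X), (A, Y)

Work:
Best responses:
  P1 vs X: payoffs [2, 0] → best response A (payoff 2)
  P1 vs Y: payoffs [4, 1] → best response A (payoff 4)
  P2 vs A: payoffs [4, 4] → best response X/Y (payoff 4)
  P2 vs B: payoffs [4, 2] → best response X (payoff 4)
Mutual best responses: (A,X), (A,Y) → Nash equilibria.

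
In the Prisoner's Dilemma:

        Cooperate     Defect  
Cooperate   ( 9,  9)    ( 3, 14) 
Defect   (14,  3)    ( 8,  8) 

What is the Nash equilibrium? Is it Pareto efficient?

(Defect, Defect) is NE; not Pareto efficient

Work:
Defect dominates Cooperate for both players:
If P2 cooperates: Defect (14) > Cooperate (9)
If P2 defects: Defect (8) > Cooperate (3)
NE: (Defect, Defect) with payoff (8, 8)
But (Cooperate, Cooperate) = (9, 9) Pareto dominates (8, 8)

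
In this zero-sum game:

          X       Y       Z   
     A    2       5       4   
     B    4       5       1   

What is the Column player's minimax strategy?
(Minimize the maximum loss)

Column should play X or Z (all achieve the minimum), value = 4

Work:
Column player minimizes Row's maximum payoff:
Column X: max payoff to Row = 4
Column Y: max payoff to Row = 5
Column Z: max payoff to Row = 4
Minimum is 4, achieved by columns X, Z (tied).
Each of X or Z is a minimax strategy.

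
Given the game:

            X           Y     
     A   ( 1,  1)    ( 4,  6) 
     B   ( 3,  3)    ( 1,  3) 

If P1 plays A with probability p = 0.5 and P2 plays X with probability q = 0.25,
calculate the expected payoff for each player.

E[P1] = 2.375, E[P2] = 3.875

Work:
E[P1] = p·q·π₁(A,X) + p·(1-q)·π₁(A,Y) + (1-p)·q·π₁(B,X) + (1-p)·(1-q)·π₁(B,Y)
= 0.5·0.25·1 + 0.5·0.75·4 + 0.5·0.25·3 + 0.5·0.75·1
= 2.375

E[P2] = 3.875 (similar calculation)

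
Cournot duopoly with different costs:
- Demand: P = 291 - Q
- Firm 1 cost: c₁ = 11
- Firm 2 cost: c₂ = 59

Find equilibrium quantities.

q₁* = 109.33, q₂* = 61.33

Work:
Reaction: q₁ = (291 - 11 - q₂)/2
Reaction: q₂ = (291 - 59 - q₁)/2
Solve simultaneously:
q₁* = (291 - 2×11 + 59)/3 = 109.33
q₂* = (291 - 2×59 + 11)/3 = 61.33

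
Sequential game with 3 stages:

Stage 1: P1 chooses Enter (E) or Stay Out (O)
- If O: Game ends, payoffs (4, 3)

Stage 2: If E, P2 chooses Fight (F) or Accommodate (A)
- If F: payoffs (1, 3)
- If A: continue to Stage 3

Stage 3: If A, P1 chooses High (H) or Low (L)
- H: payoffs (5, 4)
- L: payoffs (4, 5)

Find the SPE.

SPE: (E, A, H); Outcome (5, 4)

Work:
Stage 3: P1 chooses H (5 vs 4)
Stage 2: P2: F->3, A->4 (anticipating H). Choose A
Stage 1: P1: O->4, E->5 (anticipating A, H). Choose E
SPE path: E -> A -> H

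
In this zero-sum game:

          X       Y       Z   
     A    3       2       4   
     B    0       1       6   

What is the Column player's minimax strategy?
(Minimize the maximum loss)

Column should play Y, value = 2

Work:
Column player minimizes Row's maximum payoff:
Column X: max payoff to Row = 3
Column Y: max payoff to Row = 2
Column Z: max payoff to Row = 6
Minimum is 2, achieved by column Y.
Minimax strategy: Y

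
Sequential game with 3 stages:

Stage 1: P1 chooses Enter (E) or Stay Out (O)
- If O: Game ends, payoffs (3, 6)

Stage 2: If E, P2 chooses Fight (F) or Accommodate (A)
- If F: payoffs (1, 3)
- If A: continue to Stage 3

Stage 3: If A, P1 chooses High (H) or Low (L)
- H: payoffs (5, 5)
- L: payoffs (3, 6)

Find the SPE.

SPE: (E, A, H); Outcome (5, 5)

Work:
Stage 3: P1 chooses H (5 vs 3)
Stage 2: P2: F->3, A->5 (anticipating H). Choose A
Stage 1: P1: O->3, E->5 (anticipating A, H). Choose E
SPE path: E -> A -> H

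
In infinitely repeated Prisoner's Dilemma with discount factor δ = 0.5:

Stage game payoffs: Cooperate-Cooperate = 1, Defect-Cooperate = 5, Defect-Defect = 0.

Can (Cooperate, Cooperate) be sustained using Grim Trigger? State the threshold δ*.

δ* = 0.8; since δ = 0.5 < 0.8, cooperation cannot be sustained

Work:
For Grim Trigger:
Cooperate forever: 1/(1-δ)
Defect then punished: 5 + 0·δ/(1-δ)
Need: 1/(1-δ) ≥ 5 + 0·δ/(1-δ)
Solving: δ ≥ (T-R)/(T-P) = (5-1)/(5-0) = 0.8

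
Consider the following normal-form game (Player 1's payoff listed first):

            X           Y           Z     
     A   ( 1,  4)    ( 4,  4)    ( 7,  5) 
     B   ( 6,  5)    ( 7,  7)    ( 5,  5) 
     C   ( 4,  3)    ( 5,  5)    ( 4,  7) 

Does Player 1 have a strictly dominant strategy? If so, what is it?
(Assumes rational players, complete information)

No strictly dominant strategy exists for Player 1

Work:
A strategy strictly dominates another if it gives a strictly higher payoff against every opponent action. Compare each pair of P1's strategies column-by-column:
  A vs B: [1 vs 6, 4 vs 7, 7 vs 5] → A does not strictly dominate B (column X: 1 ≤ 6)
  A vs C: [1 vs 4, 4 vs 5, 7 vs 4] → A does not strictly dominate C (column X: 1 ≤ 4)
  B vs A: [6 vs 1, 7 vs 4, 5 vs 7] → B does not strictly dominate A (column Z: 5 ≤ 7)
  B vs C: [6 vs 4, 7 vs 5, 5 vs 4] → B strictly dominates C
  C vs A: [4 vs 1, 5 vs 4, 4 vs 7] → C does not strictly dominate A (column Z: 4 ≤ 7)
  C vs B: [4 vs 6, 5 vs 7, 4 vs 5] → C does not strictly dominate B (column X: 4 ≤ 6)
No single strategy strictly dominates all others → no strictly dominant strategy.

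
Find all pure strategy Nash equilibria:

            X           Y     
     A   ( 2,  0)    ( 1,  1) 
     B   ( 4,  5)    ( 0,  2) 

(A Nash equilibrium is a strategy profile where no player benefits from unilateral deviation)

Nash equilibrium: (A, Y), (B, X)

Work:
Best responses:
  P1 vs X: payoffs [2, 4] → best response B (payoff 4)
  P1 vs Y: payoffs [1, 0] → best response A (payoff 1)
  P2 vs A: payoffs [0, 1] → best response Y (payoff 1)
  P2 vs B: payoffs [5, 2] → best response X (payoff 5)
Mutual best responses: (A,Y), (B,X) → Nash equilibria.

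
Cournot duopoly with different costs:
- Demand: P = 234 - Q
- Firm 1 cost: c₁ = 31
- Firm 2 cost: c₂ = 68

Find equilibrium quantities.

q₁* = 80.0, q₂* = 43.0

Work:
Reaction: q₁ = (234 - 31 - q₂)/2
Reaction: q₂ = (234 - 68 - q₁)/2
Solve simultaneously:
q₁* = (234 - 2×31 + 68)/3 = 80.0
q₂* = (234 - 2×68 + 31)/3 = 43.0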